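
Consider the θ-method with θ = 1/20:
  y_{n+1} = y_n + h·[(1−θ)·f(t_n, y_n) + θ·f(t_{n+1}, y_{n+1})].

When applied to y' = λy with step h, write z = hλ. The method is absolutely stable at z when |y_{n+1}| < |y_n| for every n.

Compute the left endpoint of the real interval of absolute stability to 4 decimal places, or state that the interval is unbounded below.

left endpoint -2.2222.

With y'=λy (z=hλ):
  y_{n+1} = y_n + z·[19/20·y_n + 1/20·y_{n+1}] ⇒ (1 − 1/20z)y_{n+1} = (1 + 19/20z)y_n
  so R(z) = (1 + 19/20z)/(1 − 1/20z).

Find x<0 with |R(x)|<1.
x=-0.71: |R|=0.3143
R=−1: 1+19/20x = −1+1/20x ⇒ -9/10x=2 ⇒ x=2/(-9/10)=-2.2222
Confirm numerically:
  x=-1.948: |R|=0.77510 <1
  x=-1.773: |R|=0.62862 <1
  x=-1.486: |R|=0.38323 <1
  x=-1.008: |R|=0.04037 <1
  x=-2.529: |R|=1.24511 >1
  x=-2.466: |R|=1.19532 >1
  x=-2.411: |R|=1.15162 >1
Interval (-2.2222, 0).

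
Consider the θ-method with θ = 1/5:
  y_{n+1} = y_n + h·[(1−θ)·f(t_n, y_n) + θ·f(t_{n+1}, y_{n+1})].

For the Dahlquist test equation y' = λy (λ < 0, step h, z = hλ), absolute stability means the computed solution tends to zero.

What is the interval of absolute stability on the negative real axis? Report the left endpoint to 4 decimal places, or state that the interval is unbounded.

Set f=λy, z=hλ:
  y_{n+1} = y_n + z·[4/5·y_n + 1/5·y_{n+1}] ⇒ (1 − 1/5z)y_{n+1} = (1 + 4/5z)y_n
  Hence R(z) = (1 + 4/5z)/(1 − 1/5z).

Find x<0 with |R(x)|<1.
x=-0.4: |R|=0.6296
R=−1: 1+4/5x = −1+1/5x ⇒ -3/5x=2 ⇒ x=2/(-3/5)=-3.3333
Confirm numerically:
  x=-2.524: |R|=0.67730 <1
  x=-1.598: |R|=0.21097 <1
  x=-1.412: |R|=0.10106 <1
  x=-3.465: |R|=1.04666 >1
  x=-3.404: |R|=1.02523 >1
Stable set (-3.3333, 0).

(-3.3333, 0).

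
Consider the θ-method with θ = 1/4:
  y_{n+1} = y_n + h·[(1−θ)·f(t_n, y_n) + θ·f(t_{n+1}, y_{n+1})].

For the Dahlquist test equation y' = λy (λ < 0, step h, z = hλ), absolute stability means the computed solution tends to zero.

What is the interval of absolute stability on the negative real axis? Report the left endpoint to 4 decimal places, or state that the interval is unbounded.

(-4.0000, 0).

On y'=λy, z=hλ:
  y_{n+1} = y_n + z·[3/4·y_n + 1/4·y_{n+1}] ⇒ (1 − 1/4z)y_{n+1} = (1 + 3/4z)y_n
  R(z) = (1 + 3/4z)/(1 − 1/4z).

Solve |R(x)|<1 on ℝ⁻.
x=-0.82: |R|=0.3195
R=−1: 1+3/4x = −1+1/4x ⇒ -1/2x=2 ⇒ x=2/(-1/2)=-4.0000
Confirm numerically:
  x=-3.219: |R|=0.78363 <1
  x=-2.969: |R|=0.70412 <1
  x=-2.649: |R|=0.59362 <1
  x=-4.537: |R|=1.12581 >1
  x=-4.177: |R|=1.04329 >1
So |R|<1 on (-4.0000, 0).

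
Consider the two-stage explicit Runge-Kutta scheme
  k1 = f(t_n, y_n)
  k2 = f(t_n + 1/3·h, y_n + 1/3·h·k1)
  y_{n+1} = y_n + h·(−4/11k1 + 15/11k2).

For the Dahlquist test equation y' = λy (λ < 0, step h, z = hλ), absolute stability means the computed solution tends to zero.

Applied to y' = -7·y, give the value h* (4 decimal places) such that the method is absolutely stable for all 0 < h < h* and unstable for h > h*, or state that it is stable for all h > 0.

(-2.2000,0); λ=-7 ⇒ h* = (11/5)/7 = 0.3143.

Test eqn y'=λy, z=hλ:
  k1=λy_n ⇒ h·k1=z·y_n;  k2=λ(1+1/3z)y_n ⇒ h·k2=z(1+1/3z)y_n
  y_{n+1}/y_n = 1 − 4/11z + 15/11z(1+1/3z) = 1 + z + 5/11z²
  so R(z) = 1 + z + 5/11z².

Boundary: |R(x)|=1, x<0.
x=-1.26: |R|=0.4616
R=1: x+5/11x²=0 ⇒ x=−11/5=-2.2000; min R=1−1/(4·5/11)=0.4500>−1
Confirm numerically:
  x=-2.051: |R|=0.86109 <1
  x=-1.510: |R|=0.52641 <1
  x=-1.177: |R|=0.45270 <1
  x=-2.624: |R|=1.50572 >1
  x=-2.476: |R|=1.31063 >1
  x=-2.468: |R|=1.30065 >1
Interval (-2.2000, 0).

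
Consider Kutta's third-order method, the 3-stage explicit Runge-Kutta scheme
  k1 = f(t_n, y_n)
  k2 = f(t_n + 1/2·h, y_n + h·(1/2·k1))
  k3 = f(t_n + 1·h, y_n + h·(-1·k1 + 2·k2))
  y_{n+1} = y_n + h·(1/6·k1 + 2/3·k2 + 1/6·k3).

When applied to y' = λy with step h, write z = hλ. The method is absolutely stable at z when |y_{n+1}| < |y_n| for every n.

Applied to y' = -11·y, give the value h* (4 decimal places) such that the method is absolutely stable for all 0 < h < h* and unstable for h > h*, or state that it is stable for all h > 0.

(-2.5127,0); λ=-11 ⇒ h* = 0.2284.

With y'=λy (z=hλ):
  order 3, 3-stage ⇒ R(z)=1+z+z^2/2+z^3/6
  (e.g. R(-0.83)=0.41915, |R|=0.41915)

Boundary: |R(x)|=1, x<0.
x=-0.83: |R|=0.4192
|R(-1.78)|=0.1358 |R(-1.61)|=0.0095 |R(-0.55)|=0.5735
Bisect:
  x_lo=-3.3907 |R|=3.1394  x_hi=-0.1810 |R|=0.8344
  mid=-1.78585 |R|=0.14048 →hi
  mid=-2.58829 |R|=1.12860 →lo
  mid=-2.18707 |R|=0.53899 →hi
  mid=-2.38768 |R|=0.80587 →hi
  mid=-2.48799 |R|=0.95975 →hi
  mid=-2.53814 |R|=1.04224 →lo
  mid=-2.51306 |R|=1.00052 →lo
  mid=-2.50052 |R|=0.98002 →hi
  mid=-2.50679 |R|=0.99024 →hi
  mid=-2.50993 |R|=0.99537 →hi
  ...
  [-2.51287,-2.51267] ⇒ x*=-2.5127
Interval (-2.5127, 0).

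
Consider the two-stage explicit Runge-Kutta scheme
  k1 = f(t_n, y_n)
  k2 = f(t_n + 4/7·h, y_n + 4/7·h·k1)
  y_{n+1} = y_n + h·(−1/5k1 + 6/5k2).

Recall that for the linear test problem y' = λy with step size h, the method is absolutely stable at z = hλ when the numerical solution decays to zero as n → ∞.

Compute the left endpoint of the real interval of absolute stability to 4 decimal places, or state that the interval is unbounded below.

On y'=λy, z=hλ:
  k1=λy_n ⇒ h·k1=z·y_n;  k2=λ(1+4/7z)y_n ⇒ h·k2=z(1+4/7z)y_n
  y_{n+1}/y_n = 1 − 1/5z + 6/5z(1+4/7z) = 1 + z + 24/35z²
  ⇒ R(z) = 1 + z + 24/35z².

Find x<0 with |R(x)|<1.
x=-0.66: |R|=0.6387
R=1: x+24/35x²=0 ⇒ x=−35/24=-1.4583; min R=1−1/(4·24/35)=0.6354>−1
Confirm numerically:
  x=-1.399: |R|=0.94308 <1
  x=-0.920: |R|=0.66039 <1
  x=-0.905: |R|=0.65662 <1
  x=-0.728: |R|=0.63542 <1
  x=-1.822: |R|=1.45435 >1
  x=-1.515: |R|=1.05887 >1
So |R|<1 on (-1.4583, 0).

z* = -1.4583.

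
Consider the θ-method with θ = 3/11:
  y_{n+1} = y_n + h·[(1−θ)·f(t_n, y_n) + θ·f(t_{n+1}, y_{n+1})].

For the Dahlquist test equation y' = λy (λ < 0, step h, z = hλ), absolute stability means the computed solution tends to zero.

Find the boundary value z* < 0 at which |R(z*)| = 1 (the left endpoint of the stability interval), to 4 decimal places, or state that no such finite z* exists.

left endpoint -4.4000.

With y'=λy (z=hλ):
  y_{n+1} = y_n + z·[8/11·y_n + 3/11·y_{n+1}] ⇒ (1 − 3/11z)y_{n+1} = (1 + 8/11z)y_n
  ⇒ R(z) = (1 + 8/11z)/(1 − 3/11z).

Need |R(x)|<1, x<0.
x=-1.07: |R|=0.1717
R=−1: 1+8/11x = −1+3/11x ⇒ -5/11x=2 ⇒ x=2/(-5/11)=-4.4000
Confirm numerically:
  x=-4.318: |R|=0.98288 <1
  x=-3.722: |R|=0.84706 <1
  x=-3.622: |R|=0.82210 <1
  x=-2.445: |R|=0.46687 <1
  x=-4.696: |R|=1.05899 >1
  x=-4.614: |R|=1.04307 >1
Interval (-4.4000, 0).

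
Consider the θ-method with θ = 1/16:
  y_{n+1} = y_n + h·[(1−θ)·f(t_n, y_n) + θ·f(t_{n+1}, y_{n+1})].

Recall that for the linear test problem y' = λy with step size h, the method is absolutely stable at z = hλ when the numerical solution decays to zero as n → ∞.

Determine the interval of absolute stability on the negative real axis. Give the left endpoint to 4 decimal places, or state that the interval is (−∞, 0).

Test eqn y'=λy, z=hλ:
  y_{n+1} = y_n + z·[15/16·y_n + 1/16·y_{n+1}] ⇒ (1 − 1/16z)y_{n+1} = (1 + 15/16z)y_n
  ⇒ R(z) = (1 + 15/16z)/(1 − 1/16z).

Find x<0 with |R(x)|<1.
x=-1.35: |R|=0.2450
R=−1: 1+15/16x = −1+1/16x ⇒ -7/8x=2 ⇒ x=2/(-7/8)=-2.2857
Confirm numerically:
  x=-2.194: |R|=0.92943 <1
  x=-2.122: |R|=0.87352 <1
  x=-1.969: |R|=0.75324 <1
  x=-1.275: |R|=0.18090 <1
  x=-2.619: |R|=1.25060 >1
  x=-2.406: |R|=1.09149 >1
Interval (-2.2857, 0).

z∈(-2.2857,0).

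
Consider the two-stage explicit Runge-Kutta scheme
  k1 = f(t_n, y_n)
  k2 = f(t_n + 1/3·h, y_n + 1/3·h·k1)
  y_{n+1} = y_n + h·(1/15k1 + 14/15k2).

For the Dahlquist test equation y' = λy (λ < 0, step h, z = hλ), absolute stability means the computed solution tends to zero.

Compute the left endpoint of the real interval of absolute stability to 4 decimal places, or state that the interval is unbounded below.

Test eqn y'=λy, z=hλ:
  k1=λy_n ⇒ h·k1=z·y_n;  k2=λ(1+1/3z)y_n ⇒ h·k2=z(1+1/3z)y_n
  y_{n+1}/y_n = 1 + 1/15z + 14/15z(1+1/3z) = 1 + z + 14/45z²
  Hence R(z) = 1 + z + 14/45z².

Boundary: |R(x)|=1, x<0.
x=-0.74: |R|=0.4304
R=1: x+14/45x²=0 ⇒ x=−45/14=-3.2143; min R=1−1/(4·14/45)=0.1964>−1
Confirm numerically:
  x=-2.896: |R|=0.71323 <1
  x=-2.335: |R|=0.36125 <1
  x=-1.639: |R|=0.19674 <1
  x=-1.481: |R|=0.20138 <1
  x=-3.519: |R|=1.33360 >1
  x=-3.510: |R|=1.32292 >1
Stable set (-3.2143, 0).

z* = -3.2143.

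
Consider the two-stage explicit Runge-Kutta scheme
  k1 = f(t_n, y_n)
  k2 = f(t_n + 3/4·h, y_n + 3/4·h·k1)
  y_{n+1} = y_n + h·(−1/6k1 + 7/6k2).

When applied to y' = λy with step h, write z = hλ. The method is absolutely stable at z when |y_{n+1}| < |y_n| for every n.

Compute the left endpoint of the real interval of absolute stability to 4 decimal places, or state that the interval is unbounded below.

With y'=λy (z=hλ):
  k1=λy_n ⇒ h·k1=z·y_n;  k2=λ(1+3/4z)y_n ⇒ h·k2=z(1+3/4z)y_n
  y_{n+1}/y_n = 1 − 1/6z + 7/6z(1+3/4z) = 1 + z + 7/8z²
  R(z) = 1 + z + 7/8z².

Boundary: |R(x)|=1, x<0.
x=-0.65: |R|=0.7197
R=1: x+7/8x²=0 ⇒ x=−8/7=-1.1429; min R=1−1/(4·7/8)=0.7143>−1
Confirm numerically:
  x=-0.817: |R|=0.76705 <1
  x=-0.801: |R|=0.76040 <1
  x=-0.479: |R|=0.72176 <1
  x=-1.662: |R|=1.75496 >1
  x=-1.627: |R|=1.68924 >1
  x=-1.216: |R|=1.07782 >1
Stable set (-1.1429, 0).

z* = -1.1429.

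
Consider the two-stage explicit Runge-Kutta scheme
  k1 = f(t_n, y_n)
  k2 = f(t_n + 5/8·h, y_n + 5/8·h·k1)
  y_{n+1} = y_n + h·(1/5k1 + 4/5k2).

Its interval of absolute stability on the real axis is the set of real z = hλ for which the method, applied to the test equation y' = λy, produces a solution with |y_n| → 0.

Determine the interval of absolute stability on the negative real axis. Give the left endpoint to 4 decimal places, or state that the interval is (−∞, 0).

z∈(-2.0000,0).

Test eqn y'=λy, z=hλ:
  k1=λy_n ⇒ h·k1=z·y_n;  k2=λ(1+5/8z)y_n ⇒ h·k2=z(1+5/8z)y_n
  y_{n+1}/y_n = 1 + 1/5z + 4/5z(1+5/8z) = 1 + z + 1/2z²
  ⇒ R(z) = 1 + z + 1/2z².

Find x<0 with |R(x)|<1.
x=-0.56: |R|=0.5968
R=1: x+1/2x²=0 ⇒ x=−2=-2.0000; min R=1−1/(4·1/2)=0.5000>−1
Confirm numerically:
  x=-1.968: |R|=0.96851 <1
  x=-1.866: |R|=0.87498 <1
  x=-1.145: |R|=0.51051 <1
  x=-0.901: |R|=0.50490 <1
  x=-2.506: |R|=1.63402 >1
  x=-2.271: |R|=1.30772 >1
So |R|<1 on (-2.0000, 0).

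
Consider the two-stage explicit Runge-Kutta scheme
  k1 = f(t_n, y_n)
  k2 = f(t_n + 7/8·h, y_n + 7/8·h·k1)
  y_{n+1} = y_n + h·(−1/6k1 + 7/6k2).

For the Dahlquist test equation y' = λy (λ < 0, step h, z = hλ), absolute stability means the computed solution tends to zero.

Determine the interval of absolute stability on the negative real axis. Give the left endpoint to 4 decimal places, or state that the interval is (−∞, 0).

(-0.9796, 0).

With y'=λy (z=hλ):
  k1=λy_n ⇒ h·k1=z·y_n;  k2=λ(1+7/8z)y_n ⇒ h·k2=z(1+7/8z)y_n
  y_{n+1}/y_n = 1 − 1/6z + 7/6z(1+7/8z) = 1 + z + 49/48z²
  ⇒ R(z) = 1 + z + 49/48z².

Need |R(x)|<1, x<0.
x=-1.09: |R|=1.1229
R=1: x+49/48x²=0 ⇒ x=−48/49=-0.9796; min R=1−1/(4·49/48)=0.7551>−1
Confirm numerically:
  x=-0.942: |R|=0.96385 <1
  x=-0.831: |R|=0.87395 <1
  x=-0.827: |R|=0.87118 <1
  x=-1.429: |R|=1.65558 >1
  x=-1.286: |R|=1.40225 >1
  x=-1.127: |R|=1.16959 >1
Interval (-0.9796, 0).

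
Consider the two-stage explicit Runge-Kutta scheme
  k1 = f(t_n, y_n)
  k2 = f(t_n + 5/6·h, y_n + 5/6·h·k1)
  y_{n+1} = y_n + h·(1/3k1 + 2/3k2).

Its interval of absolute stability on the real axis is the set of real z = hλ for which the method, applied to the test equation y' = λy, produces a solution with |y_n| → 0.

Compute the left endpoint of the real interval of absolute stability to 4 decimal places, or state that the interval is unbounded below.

left endpoint -1.8000.

With y'=λy (z=hλ):
  k1=λy_n ⇒ h·k1=z·y_n;  k2=λ(1+5/6z)y_n ⇒ h·k2=z(1+5/6z)y_n
  y_{n+1}/y_n = 1 + 1/3z + 2/3z(1+5/6z) = 1 + z + 5/9z²
  so R(z) = 1 + z + 5/9z².

Need |R(x)|<1, x<0.
x=-1.53: |R|=0.7705
R=1: x+5/9x²=0 ⇒ x=−9/5=-1.8000; min R=1−1/(4·5/9)=0.5500>−1
Confirm numerically:
  x=-1.245: |R|=0.61613 <1
  x=-1.233: |R|=0.61160 <1
  x=-0.885: |R|=0.55012 <1
  x=-2.240: |R|=1.54756 >1
  x=-2.016: |R|=1.24192 >1
  x=-1.942: |R|=1.15320 >1
Stable set (-1.8000, 0).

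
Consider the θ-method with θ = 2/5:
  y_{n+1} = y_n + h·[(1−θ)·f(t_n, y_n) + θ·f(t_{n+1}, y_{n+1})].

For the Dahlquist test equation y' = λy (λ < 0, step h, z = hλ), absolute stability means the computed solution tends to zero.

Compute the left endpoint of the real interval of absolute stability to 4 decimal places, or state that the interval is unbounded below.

On y'=λy, z=hλ:
  y_{n+1} = y_n + z·[3/5·y_n + 2/5·y_{n+1}] ⇒ (1 − 2/5z)y_{n+1} = (1 + 3/5z)y_n
  Hence R(z) = (1 + 3/5z)/(1 − 2/5z).

Need |R(x)|<1, x<0.
x=-1.68: |R|=0.0048
R=−1: 1+3/5x = −1+2/5x ⇒ -1/5x=2 ⇒ x=2/(-1/5)=-10.0000
Confirm numerically:
  x=-9.590: |R|=0.98304 <1
  x=-7.783: |R|=0.89220 <1
  x=-6.863: |R|=0.83248 <1
  x=-10.560: |R|=1.02144 >1
  x=-10.537: |R|=1.02060 >1
  x=-10.097: |R|=1.00385 >1
Stable set (-10.0000, 0).

left endpoint -10.0000.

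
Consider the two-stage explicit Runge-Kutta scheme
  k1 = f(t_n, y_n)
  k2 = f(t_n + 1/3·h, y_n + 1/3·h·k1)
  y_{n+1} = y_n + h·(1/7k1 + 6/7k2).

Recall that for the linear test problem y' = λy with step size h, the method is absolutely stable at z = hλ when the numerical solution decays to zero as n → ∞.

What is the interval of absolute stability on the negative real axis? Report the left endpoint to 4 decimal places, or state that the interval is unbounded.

z∈(-3.5000,0).

On y'=λy, z=hλ:
  k1=λy_n ⇒ h·k1=z·y_n;  k2=λ(1+1/3z)y_n ⇒ h·k2=z(1+1/3z)y_n
  y_{n+1}/y_n = 1 + 1/7z + 6/7z(1+1/3z) = 1 + z + 2/7z²
  Hence R(z) = 1 + z + 2/7z².

Solve |R(x)|<1 on ℝ⁻.
x=-1.75: |R|=0.1250
R=1: x+2/7x²=0 ⇒ x=−7/2=-3.5000; min R=1−1/(4·2/7)=0.1250>−1
Confirm numerically:
  x=-2.838: |R|=0.46321 <1
  x=-2.351: |R|=0.22820 <1
  x=-1.888: |R|=0.13044 <1
  x=-1.805: |R|=0.12586 <1
  x=-4.020: |R|=1.59726 >1
  x=-3.598: |R|=1.10074 >1
So |R|<1 on (-3.5000, 0).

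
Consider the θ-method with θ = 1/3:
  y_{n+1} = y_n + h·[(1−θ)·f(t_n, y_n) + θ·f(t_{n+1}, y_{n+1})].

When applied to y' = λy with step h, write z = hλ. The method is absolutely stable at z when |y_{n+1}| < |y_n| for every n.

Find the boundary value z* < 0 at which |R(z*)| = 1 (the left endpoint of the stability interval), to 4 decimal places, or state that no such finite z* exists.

z* = -6.0000.

Test eqn y'=λy, z=hλ:
  y_{n+1} = y_n + z·[2/3·y_n + 1/3·y_{n+1}] ⇒ (1 − 1/3z)y_{n+1} = (1 + 2/3z)y_n
  R(z) = (1 + 2/3z)/(1 − 1/3z).

Find x<0 with |R(x)|<1.
x=-1.55: |R|=0.0220
R=−1: 1+2/3x = −1+1/3x ⇒ -1/3x=2 ⇒ x=2/(-1/3)=-6.0000
Confirm numerically:
  x=-5.357: |R|=0.92306 <1
  x=-3.233: |R|=0.55607 <1
  x=-2.915: |R|=0.47844 <1
  x=-6.080: |R|=1.00881 >1
  x=-6.059: |R|=1.00651 >1
Stable set (-6.0000, 0).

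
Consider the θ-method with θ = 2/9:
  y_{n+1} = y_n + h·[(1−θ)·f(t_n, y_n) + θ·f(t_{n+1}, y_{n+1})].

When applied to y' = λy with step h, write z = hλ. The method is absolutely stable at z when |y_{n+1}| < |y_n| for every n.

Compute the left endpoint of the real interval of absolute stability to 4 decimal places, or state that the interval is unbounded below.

z* = -3.6000.

Set f=λy, z=hλ:
  y_{n+1} = y_n + z·[7/9·y_n + 2/9·y_{n+1}] ⇒ (1 − 2/9z)y_{n+1} = (1 + 7/9z)y_n
  so R(z) = (1 + 7/9z)/(1 − 2/9z).

Solve |R(x)|<1 on ℝ⁻.
x=-1.59: |R|=0.1749
R=−1: 1+7/9x = −1+2/9x ⇒ -5/9x=2 ⇒ x=2/(-5/9)=-3.6000
Confirm numerically:
  x=-3.356: |R|=0.92235 <1
  x=-1.995: |R|=0.38222 <1
  x=-1.949: |R|=0.35998 <1
  x=-1.741: |R|=0.25533 <1
  x=-4.167: |R|=1.16355 >1
  x=-4.005: |R|=1.11905 >1
  x=-3.872: |R|=1.08122 >1
Interval (-3.6000, 0).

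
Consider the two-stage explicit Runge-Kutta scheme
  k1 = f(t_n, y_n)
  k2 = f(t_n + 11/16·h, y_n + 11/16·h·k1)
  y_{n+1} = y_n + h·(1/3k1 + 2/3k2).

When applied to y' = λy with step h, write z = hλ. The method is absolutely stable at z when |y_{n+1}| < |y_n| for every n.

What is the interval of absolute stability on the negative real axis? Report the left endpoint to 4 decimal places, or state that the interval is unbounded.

(-2.1818, 0).

On y'=λy, z=hλ:
  k1=λy_n ⇒ h·k1=z·y_n;  k2=λ(1+11/16z)y_n ⇒ h·k2=z(1+11/16z)y_n
  y_{n+1}/y_n = 1 + 1/3z + 2/3z(1+11/16z) = 1 + z + 11/24z²
  Hence R(z) = 1 + z + 11/24z².

Find x<0 with |R(x)|<1.
x=-1.23: |R|=0.4634
R=1: x+11/24x²=0 ⇒ x=−24/11=-2.1818; min R=1−1/(4·11/24)=0.4545>−1
Confirm numerically:
  x=-2.043: |R|=0.87001 <1
  x=-1.694: |R|=0.62125 <1
  x=-1.389: |R|=0.49527 <1
  x=-0.948: |R|=0.46391 <1
  x=-2.734: |R|=1.69193 >1
  x=-2.486: |R|=1.34659 >1
Interval (-2.1818, 0).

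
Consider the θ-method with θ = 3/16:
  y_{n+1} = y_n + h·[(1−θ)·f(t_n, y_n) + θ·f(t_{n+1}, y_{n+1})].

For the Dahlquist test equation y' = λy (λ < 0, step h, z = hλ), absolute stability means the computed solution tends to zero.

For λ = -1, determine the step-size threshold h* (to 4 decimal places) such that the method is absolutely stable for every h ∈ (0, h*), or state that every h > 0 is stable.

(-3.2000,0); λ=-1 ⇒ h* = (16/5)/1 = 3.2000.

With y'=λy (z=hλ):
  y_{n+1} = y_n + z·[13/16·y_n + 3/16·y_{n+1}] ⇒ (1 − 3/16z)y_{n+1} = (1 + 13/16z)y_n
  so R(z) = (1 + 13/16z)/(1 − 3/16z).

Find x<0 with |R(x)|<1.
x=-0.8: |R|=0.3043
R=−1: 1+13/16x = −1+3/16x ⇒ -5/8x=2 ⇒ x=2/(-5/8)=-3.2000
Confirm numerically:
  x=-3.075: |R|=0.95045 <1
  x=-2.567: |R|=0.73292 <1
  x=-2.093: |R|=0.50312 <1
  x=-1.703: |R|=0.29082 <1
  x=-3.496: |R|=1.11175 >1
  x=-3.453: |R|=1.09598 >1
  x=-3.432: |R|=1.08823 >1
So |R|<1 on (-3.2000, 0).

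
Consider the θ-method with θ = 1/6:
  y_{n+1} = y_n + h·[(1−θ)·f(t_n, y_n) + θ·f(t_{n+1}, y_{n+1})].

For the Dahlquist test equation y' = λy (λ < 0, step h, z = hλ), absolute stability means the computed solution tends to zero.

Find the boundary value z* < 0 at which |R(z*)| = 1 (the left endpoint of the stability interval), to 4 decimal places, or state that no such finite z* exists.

left endpoint -3.0000.

On y'=λy, z=hλ:
  y_{n+1} = y_n + z·[5/6·y_n + 1/6·y_{n+1}] ⇒ (1 − 1/6z)y_{n+1} = (1 + 5/6z)y_n
  so R(z) = (1 + 5/6z)/(1 − 1/6z).

Need |R(x)|<1, x<0.
x=-0.91: |R|=0.2098
R=−1: 1+5/6x = −1+1/6x ⇒ -2/3x=2 ⇒ x=2/(-2/3)=-3.0000
Confirm numerically:
  x=-2.831: |R|=0.92345 <1
  x=-1.802: |R|=0.38580 <1
  x=-1.797: |R|=0.38284 <1
  x=-3.550: |R|=1.23037 >1
  x=-3.223: |R|=1.09671 >1
Interval (-3.0000, 0).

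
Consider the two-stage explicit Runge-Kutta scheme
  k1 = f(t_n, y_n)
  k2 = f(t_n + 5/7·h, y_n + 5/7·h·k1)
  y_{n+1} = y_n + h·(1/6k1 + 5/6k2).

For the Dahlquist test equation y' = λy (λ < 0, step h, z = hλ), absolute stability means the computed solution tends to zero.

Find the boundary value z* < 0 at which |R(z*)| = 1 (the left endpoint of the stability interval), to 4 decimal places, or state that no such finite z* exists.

On y'=λy, z=hλ:
  k1=λy_n ⇒ h·k1=z·y_n;  k2=λ(1+5/7z)y_n ⇒ h·k2=z(1+5/7z)y_n
  y_{n+1}/y_n = 1 + 1/6z + 5/6z(1+5/7z) = 1 + z + 25/42z²
  Hence R(z) = 1 + z + 25/42z².

Need |R(x)|<1, x<0.
x=-1.71: |R|=1.0305
R=1: x+25/42x²=0 ⇒ x=−42/25=-1.6800; min R=1−1/(4·25/42)=0.5800>−1
Confirm numerically:
  x=-1.446: |R|=0.79859 <1
  x=-1.159: |R|=0.64057 <1
  x=-0.707: |R|=0.59053 <1
  x=-2.254: |R|=1.77012 >1
  x=-1.829: |R|=1.16221 >1
  x=-1.724: |R|=1.04515 >1
So |R|<1 on (-1.6800, 0).

left endpoint -1.6800.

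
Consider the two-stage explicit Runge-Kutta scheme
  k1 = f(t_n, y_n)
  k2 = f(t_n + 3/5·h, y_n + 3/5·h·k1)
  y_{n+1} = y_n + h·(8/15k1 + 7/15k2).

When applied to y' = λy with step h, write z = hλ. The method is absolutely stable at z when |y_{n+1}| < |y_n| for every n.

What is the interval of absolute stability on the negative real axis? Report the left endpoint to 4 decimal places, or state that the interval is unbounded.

Test eqn y'=λy, z=hλ:
  k1=λy_n ⇒ h·k1=z·y_n;  k2=λ(1+3/5z)y_n ⇒ h·k2=z(1+3/5z)y_n
  y_{n+1}/y_n = 1 + 8/15z + 7/15z(1+3/5z) = 1 + z + 7/25z²
  ⇒ R(z) = 1 + z + 7/25z².

Need |R(x)|<1, x<0.
x=-1.05: |R|=0.2587
R=1: x+7/25x²=0 ⇒ x=−25/7=-3.5714; min R=1−1/(4·7/25)=0.1071>−1
Confirm numerically:
  x=-2.581: |R|=0.28424 <1
  x=-2.064: |R|=0.12883 <1
  x=-2.048: |R|=0.12641 <1
  x=-1.891: |R|=0.11025 <1
  x=-3.989: |R|=1.46639 >1
  x=-3.621: |R|=1.05026 >1
So |R|<1 on (-3.5714, 0).

z∈(-3.5714,0).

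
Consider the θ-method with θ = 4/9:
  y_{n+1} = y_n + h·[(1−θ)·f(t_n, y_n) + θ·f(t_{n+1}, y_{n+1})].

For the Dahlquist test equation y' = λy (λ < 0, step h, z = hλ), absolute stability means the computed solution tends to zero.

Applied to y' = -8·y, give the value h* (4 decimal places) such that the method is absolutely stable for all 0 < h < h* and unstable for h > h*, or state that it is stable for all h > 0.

With y'=λy (z=hλ):
  y_{n+1} = y_n + z·[5/9·y_n + 4/9·y_{n+1}] ⇒ (1 − 4/9z)y_{n+1} = (1 + 5/9z)y_n
  ⇒ R(z) = (1 + 5/9z)/(1 − 4/9z).

Boundary: |R(x)|=1, x<0.
x=-0.72: |R|=0.4545
R=−1: 1+5/9x = −1+4/9x ⇒ -1/9x=2 ⇒ x=2/(-1/9)=-18.0000
Confirm numerically:
  x=-15.270: |R|=0.96104 <1
  x=-13.591: |R|=0.93042 <1
  x=-12.952: |R|=0.91698 <1
  x=-18.598: |R|=1.00717 >1
  x=-18.286: |R|=1.00348 >1
  x=-18.131: |R|=1.00161 >1
Stable set (-18.0000, 0).

(-18.0000,0); λ=-8 ⇒ h* = (18)/8 = 2.2500.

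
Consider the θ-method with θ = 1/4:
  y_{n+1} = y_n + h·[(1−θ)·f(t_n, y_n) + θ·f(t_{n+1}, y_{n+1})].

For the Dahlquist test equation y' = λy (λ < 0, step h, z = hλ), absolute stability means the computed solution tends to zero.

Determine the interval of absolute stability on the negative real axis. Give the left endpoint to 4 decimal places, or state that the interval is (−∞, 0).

Set f=λy, z=hλ:
  y_{n+1} = y_n + z·[3/4·y_n + 1/4·y_{n+1}] ⇒ (1 − 1/4z)y_{n+1} = (1 + 3/4z)y_n
  so R(z) = (1 + 3/4z)/(1 − 1/4z).

Find x<0 with |R(x)|<1.
x=-1.53: |R|=0.1067
R=−1: 1+3/4x = −1+1/4x ⇒ -1/2x=2 ⇒ x=2/(-1/2)=-4.0000
Confirm numerically:
  x=-3.171: |R|=0.76879 <1
  x=-3.130: |R|=0.75596 <1
  x=-2.685: |R|=0.60658 <1
  x=-1.923: |R|=0.29867 <1
  x=-4.376: |R|=1.08978 >1
  x=-4.055: |R|=1.01366 >1
Stable set (-4.0000, 0).

z∈(-4.0000,0).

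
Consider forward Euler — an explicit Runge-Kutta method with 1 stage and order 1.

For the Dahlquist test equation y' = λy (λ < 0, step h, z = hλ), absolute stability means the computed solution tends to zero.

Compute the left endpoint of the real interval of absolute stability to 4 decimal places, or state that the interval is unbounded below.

left endpoint -2.0000.

Set f=λy, z=hλ:
  order 1, 1-stage ⇒ R(z)=1+z
  (e.g. R(-0.84)=0.16000, |R|=0.16000)

Solve |R(x)|<1 on ℝ⁻.
x=-0.84: |R|=0.1600
|R(-2.4)|=1.4000 |R(-1.98)|=0.9800 |R(-0.91)|=0.0900
Bisect:
  x_lo=-2.6691 |R|=1.6691  x_hi=-0.2785 |R|=0.7215
  mid=-1.47379 |R|=0.47379 →hi
  mid=-2.07144 |R|=1.07144 →lo
  mid=-1.77262 |R|=0.77262 →hi
  mid=-1.92203 |R|=0.92203 →hi
  mid=-1.99674 |R|=0.99674 →hi
  mid=-2.03409 |R|=1.03409 →lo
  mid=-2.01541 |R|=1.01541 →lo
  mid=-2.00608 |R|=1.00608 →lo
  ...
  [-2.00009,-1.99995] ⇒ x*=-2.0000
Stable set (-2.0000, 0).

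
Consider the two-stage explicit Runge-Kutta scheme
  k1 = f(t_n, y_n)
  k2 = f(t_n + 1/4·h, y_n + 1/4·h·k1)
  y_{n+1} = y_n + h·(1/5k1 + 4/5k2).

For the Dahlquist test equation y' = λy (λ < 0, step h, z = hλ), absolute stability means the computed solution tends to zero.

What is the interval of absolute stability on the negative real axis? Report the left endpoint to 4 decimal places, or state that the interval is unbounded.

(-5.0000, 0).

On y'=λy, z=hλ:
  k1=λy_n ⇒ h·k1=z·y_n;  k2=λ(1+1/4z)y_n ⇒ h·k2=z(1+1/4z)y_n
  y_{n+1}/y_n = 1 + 1/5z + 4/5z(1+1/4z) = 1 + z + 1/5z²
  so R(z) = 1 + z + 1/5z².

Need |R(x)|<1, x<0.
x=-0.58: |R|=0.4873
R=1: x+1/5x²=0 ⇒ x=−5=-5.0000; min R=1−1/(4·1/5)=-0.2500>−1
Confirm numerically:
  x=-3.673: |R|=0.02519 <1
  x=-2.769: |R|=0.23553 <1
  x=-2.412: |R|=0.24845 <1
  x=-2.110: |R|=0.21958 <1
  x=-5.423: |R|=1.45879 >1
  x=-5.356: |R|=1.38135 >1
So |R|<1 on (-5.0000, 0).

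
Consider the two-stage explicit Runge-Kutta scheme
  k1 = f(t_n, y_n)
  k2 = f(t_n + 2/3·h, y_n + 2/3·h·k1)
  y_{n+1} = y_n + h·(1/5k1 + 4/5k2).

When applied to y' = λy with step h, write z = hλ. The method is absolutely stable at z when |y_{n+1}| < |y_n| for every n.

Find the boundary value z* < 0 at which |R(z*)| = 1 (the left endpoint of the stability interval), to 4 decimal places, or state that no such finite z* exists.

Set f=λy, z=hλ:
  k1=λy_n ⇒ h·k1=z·y_n;  k2=λ(1+2/3z)y_n ⇒ h·k2=z(1+2/3z)y_n
  y_{n+1}/y_n = 1 + 1/5z + 4/5z(1+2/3z) = 1 + z + 8/15z²
  R(z) = 1 + z + 8/15z².

Solve |R(x)|<1 on ℝ⁻.
x=-1.13: |R|=0.5510
R=1: x+8/15x²=0 ⇒ x=−15/8=-1.8750; min R=1−1/(4·8/15)=0.5312>−1
Confirm numerically:
  x=-1.379: |R|=0.63521 <1
  x=-1.268: |R|=0.58951 <1
  x=-1.117: |R|=0.54843 <1
  x=-1.006: |R|=0.53375 <1
  x=-2.305: |R|=1.52861 >1
  x=-2.163: |R|=1.33224 >1
  x=-2.013: |R|=1.14816 >1
So |R|<1 on (-1.8750, 0).

left endpoint -1.8750.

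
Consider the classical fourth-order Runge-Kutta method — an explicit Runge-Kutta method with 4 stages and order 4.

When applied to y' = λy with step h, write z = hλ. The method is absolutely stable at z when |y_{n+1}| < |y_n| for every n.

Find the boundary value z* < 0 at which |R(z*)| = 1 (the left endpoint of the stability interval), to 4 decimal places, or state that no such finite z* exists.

On y'=λy, z=hλ:
  order 4, 4-stage ⇒ R(z)=1+z+z^2/2+z^3/6+z^4/24
  (e.g. R(-1.2)=0.31840, |R|=0.31840)

Need |R(x)|<1, x<0.
x=-1.2: |R|=0.3184
|R(-1.8)|=0.2854 |R(-1.1)|=0.3442 |R(-1)|=0.3750
Bisect:
  x_lo=-3.6124 |R|=3.1510  x_hi=-0.2737 |R|=0.7606
  mid=-1.94307 |R|=0.31595 →hi
  mid=-2.77774 |R|=0.98867 →hi
  mid=-3.19507 |R|=1.81525 →lo
  mid=-2.98641 |R|=1.34804 →lo
  mid=-2.88207 |R|=1.15599 →lo
  mid=-2.82990 |R|=1.06937 →lo
  mid=-2.80382 |R|=1.02830 →lo
  mid=-2.79078 |R|=1.00830 →lo
  mid=-2.78426 |R|=0.99844 →hi
  ...
  [-2.78548,-2.78528] ⇒ x*=-2.7853
Stable set (-2.7853, 0).

left endpoint -2.7853.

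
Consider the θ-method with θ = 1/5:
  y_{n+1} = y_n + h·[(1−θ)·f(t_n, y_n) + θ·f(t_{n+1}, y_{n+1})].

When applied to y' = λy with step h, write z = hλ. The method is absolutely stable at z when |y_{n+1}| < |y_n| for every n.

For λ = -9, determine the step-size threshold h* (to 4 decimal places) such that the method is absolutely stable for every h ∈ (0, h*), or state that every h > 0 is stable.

(-3.3333,0); λ=-9 ⇒ h* = (10/3)/9 = 0.3704.

On y'=λy, z=hλ:
  y_{n+1} = y_n + z·[4/5·y_n + 1/5·y_{n+1}] ⇒ (1 − 1/5z)y_{n+1} = (1 + 4/5z)y_n
  Hence R(z) = (1 + 4/5z)/(1 − 1/5z).

Find x<0 with |R(x)|<1.
x=-0.92: |R|=0.2230
R=−1: 1+4/5x = −1+1/5x ⇒ -3/5x=2 ⇒ x=2/(-3/5)=-3.3333
Confirm numerically:
  x=-3.247: |R|=0.96859 <1
  x=-2.861: |R|=0.81974 <1
  x=-2.499: |R|=0.66622 <1
  x=-3.689: |R|=1.12280 >1
  x=-3.516: |R|=1.06435 >1
Interval (-3.3333, 0).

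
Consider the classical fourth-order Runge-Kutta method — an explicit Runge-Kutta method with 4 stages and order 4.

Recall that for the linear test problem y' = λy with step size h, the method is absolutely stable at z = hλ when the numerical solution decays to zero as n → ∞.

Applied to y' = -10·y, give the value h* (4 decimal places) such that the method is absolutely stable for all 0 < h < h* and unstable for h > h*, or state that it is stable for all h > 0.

With y'=λy (z=hλ):
  order 4, 4-stage ⇒ R(z)=1+z+z^2/2+z^3/6+z^4/24
  (e.g. R(-1.21)=0.31611, |R|=0.31611)

Boundary: |R(x)|=1, x<0.
x=-1.21: |R|=0.3161
|R(-2.61)|=0.7663 |R(-1.76)|=0.2800 |R(-1.28)|=0.3015
Bisect:
  x_lo=-3.1041 |R|=1.5970  x_hi=-0.0529 |R|=0.9485
  mid=-1.57848 |R|=0.27050 →hi
  mid=-2.34127 |R|=0.51251 →hi
  mid=-2.72266 |R|=0.90961 →hi
  mid=-2.91336 |R|=1.21089 →lo
  mid=-2.81801 |R|=1.05046 →lo
  mid=-2.77034 |R|=0.97768 →hi
  mid=-2.79417 |R|=1.01347 →lo
  mid=-2.78226 |R|=0.99543 →hi
  mid=-2.78821 |R|=1.00441 →lo
  ...
  [-2.78542,-2.78523] ⇒ x*=-2.7853
So |R|<1 on (-2.7853, 0).

(-2.7853,0); λ=-10 ⇒ h* = 0.2785.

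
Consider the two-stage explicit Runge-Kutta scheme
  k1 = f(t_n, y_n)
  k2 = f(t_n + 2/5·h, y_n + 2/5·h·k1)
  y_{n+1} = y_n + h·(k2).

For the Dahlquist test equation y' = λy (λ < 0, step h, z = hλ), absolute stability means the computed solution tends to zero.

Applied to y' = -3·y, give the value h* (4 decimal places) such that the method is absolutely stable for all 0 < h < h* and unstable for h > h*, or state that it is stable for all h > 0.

Test eqn y'=λy, z=hλ:
  k1=λy_n ⇒ h·k1=z·y_n;  k2=λ(1+2/5z)y_n ⇒ h·k2=z(1+2/5z)y_n
  y_{n+1}/y_n = 1 + z(1+2/5z) = 1 + z + 2/5z²
  R(z) = 1 + z + 2/5z².

Need |R(x)|<1, x<0.
x=-0.5: |R|=0.6000
R=1: x+2/5x²=0 ⇒ x=−5/2=-2.5000; min R=1−1/(4·2/5)=0.3750>−1
Confirm numerically:
  x=-1.982: |R|=0.58933 <1
  x=-1.405: |R|=0.38461 <1
  x=-1.032: |R|=0.39401 <1
  x=-3.033: |R|=1.64664 >1
  x=-2.971: |R|=1.55974 >1
  x=-2.728: |R|=1.24879 >1
Stable set (-2.5000, 0).

(-2.5000,0); λ=-3 ⇒ h* = (5/2)/3 = 0.8333.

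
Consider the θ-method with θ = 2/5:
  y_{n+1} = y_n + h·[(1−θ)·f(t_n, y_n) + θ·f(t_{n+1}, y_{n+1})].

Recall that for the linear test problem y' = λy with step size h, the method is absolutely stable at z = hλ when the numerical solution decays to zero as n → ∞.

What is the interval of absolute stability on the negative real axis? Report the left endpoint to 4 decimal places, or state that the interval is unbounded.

With y'=λy (z=hλ):
  y_{n+1} = y_n + z·[3/5·y_n + 2/5·y_{n+1}] ⇒ (1 − 2/5z)y_{n+1} = (1 + 3/5z)y_n
  ⇒ R(z) = (1 + 3/5z)/(1 − 2/5z).

Find x<0 with |R(x)|<1.
x=-1.23: |R|=0.1756
R=−1: 1+3/5x = −1+2/5x ⇒ -1/5x=2 ⇒ x=2/(-1/5)=-10.0000
Confirm numerically:
  x=-6.245: |R|=0.78531 <1
  x=-5.274: |R|=0.69604 <1
  x=-5.031: |R|=0.67010 <1
  x=-10.583: |R|=1.02228 >1
  x=-10.302: |R|=1.01180 >1
  x=-10.291: |R|=1.01138 >1
So |R|<1 on (-10.0000, 0).

(-10.0000, 0).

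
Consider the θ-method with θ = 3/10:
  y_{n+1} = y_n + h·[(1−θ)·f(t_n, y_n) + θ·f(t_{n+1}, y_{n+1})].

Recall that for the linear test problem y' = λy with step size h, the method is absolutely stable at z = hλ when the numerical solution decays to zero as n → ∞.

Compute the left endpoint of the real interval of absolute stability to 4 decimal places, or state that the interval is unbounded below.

On y'=λy, z=hλ:
  y_{n+1} = y_n + z·[7/10·y_n + 3/10·y_{n+1}] ⇒ (1 − 3/10z)y_{n+1} = (1 + 7/10z)y_n
  Hence R(z) = (1 + 7/10z)/(1 − 3/10z).

Solve |R(x)|<1 on ℝ⁻.
x=-1.48: |R|=0.0249
R=−1: 1+7/10x = −1+3/10x ⇒ -2/5x=2 ⇒ x=2/(-2/5)=-5.0000
Confirm numerically:
  x=-4.424: |R|=0.90100 <1
  x=-3.543: |R|=0.71749 <1
  x=-2.414: |R|=0.40007 <1
  x=-5.457: |R|=1.06932 >1
  x=-5.394: |R|=1.06019 >1
  x=-5.183: |R|=1.02865 >1
So |R|<1 on (-5.0000, 0).

z* = -5.0000.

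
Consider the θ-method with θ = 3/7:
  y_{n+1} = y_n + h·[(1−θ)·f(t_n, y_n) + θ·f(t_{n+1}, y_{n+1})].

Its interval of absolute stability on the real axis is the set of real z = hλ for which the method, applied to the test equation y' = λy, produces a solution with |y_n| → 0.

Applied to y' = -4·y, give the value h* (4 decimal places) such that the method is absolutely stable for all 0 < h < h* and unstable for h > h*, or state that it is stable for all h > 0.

Test eqn y'=λy, z=hλ:
  y_{n+1} = y_n + z·[4/7·y_n + 3/7·y_{n+1}] ⇒ (1 − 3/7z)y_{n+1} = (1 + 4/7z)y_n
  ⇒ R(z) = (1 + 4/7z)/(1 − 3/7z).

Solve |R(x)|<1 on ℝ⁻.
x=-0.84: |R|=0.3824
R=−1: 1+4/7x = −1+3/7x ⇒ -1/7x=2 ⇒ x=2/(-1/7)=-14.0000
Confirm numerically:
  x=-8.451: |R|=0.82849 <1
  x=-8.210: |R|=0.81695 <1
  x=-7.161: |R|=0.75989 <1
  x=-6.674: |R|=0.72889 <1
  x=-14.447: |R|=1.00888 >1
  x=-14.410: |R|=1.00816 >1
  x=-14.309: |R|=1.00619 >1
Stable set (-14.0000, 0).

(-14.0000,0); λ=-4 ⇒ h* = (14)/4 = 3.5000.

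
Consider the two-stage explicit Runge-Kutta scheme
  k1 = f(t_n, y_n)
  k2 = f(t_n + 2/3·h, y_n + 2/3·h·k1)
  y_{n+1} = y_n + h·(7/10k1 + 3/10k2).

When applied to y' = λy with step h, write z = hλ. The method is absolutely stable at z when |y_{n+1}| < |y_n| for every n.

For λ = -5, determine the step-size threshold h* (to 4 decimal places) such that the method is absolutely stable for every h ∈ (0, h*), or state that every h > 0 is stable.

(-5.0000,0); λ=-5 ⇒ h* = (5)/5 = 1.0000.

With y'=λy (z=hλ):
  k1=λy_n ⇒ h·k1=z·y_n;  k2=λ(1+2/3z)y_n ⇒ h·k2=z(1+2/3z)y_n
  y_{n+1}/y_n = 1 + 7/10z + 3/10z(1+2/3z) = 1 + z + 1/5z²
  ⇒ R(z) = 1 + z + 1/5z².

Need |R(x)|<1, x<0.
x=-0.49: |R|=0.5580
R=1: x+1/5x²=0 ⇒ x=−5=-5.0000; min R=1−1/(4·1/5)=-0.2500>−1
Confirm numerically:
  x=-3.718: |R|=0.04670 <1
  x=-3.205: |R|=0.15060 <1
  x=-2.694: |R|=0.24247 <1
  x=-2.251: |R|=0.23760 <1
  x=-5.533: |R|=1.58982 >1
  x=-5.284: |R|=1.30013 >1
  x=-5.041: |R|=1.04134 >1
Stable set (-5.0000, 0).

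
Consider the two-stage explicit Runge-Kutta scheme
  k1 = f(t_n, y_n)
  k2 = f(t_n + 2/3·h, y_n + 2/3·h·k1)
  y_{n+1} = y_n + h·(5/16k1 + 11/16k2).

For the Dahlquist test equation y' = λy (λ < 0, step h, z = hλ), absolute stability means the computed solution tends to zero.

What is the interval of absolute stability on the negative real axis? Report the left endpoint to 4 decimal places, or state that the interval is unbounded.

(-2.1818, 0).

With y'=λy (z=hλ):
  k1=λy_n ⇒ h·k1=z·y_n;  k2=λ(1+2/3z)y_n ⇒ h·k2=z(1+2/3z)y_n
  y_{n+1}/y_n = 1 + 5/16z + 11/16z(1+2/3z) = 1 + z + 11/24z²
  Hence R(z) = 1 + z + 11/24z².

Need |R(x)|<1, x<0.
x=-1.2: |R|=0.4600
R=1: x+11/24x²=0 ⇒ x=−24/11=-2.1818; min R=1−1/(4·11/24)=0.4545>−1
Confirm numerically:
  x=-2.087: |R|=0.90930 <1
  x=-1.582: |R|=0.56508 <1
  x=-0.880: |R|=0.47493 <1
  x=-2.672: |R|=1.60031 >1
  x=-2.414: |R|=1.25689 >1
  x=-2.343: |R|=1.17309 >1
Interval (-2.1818, 0).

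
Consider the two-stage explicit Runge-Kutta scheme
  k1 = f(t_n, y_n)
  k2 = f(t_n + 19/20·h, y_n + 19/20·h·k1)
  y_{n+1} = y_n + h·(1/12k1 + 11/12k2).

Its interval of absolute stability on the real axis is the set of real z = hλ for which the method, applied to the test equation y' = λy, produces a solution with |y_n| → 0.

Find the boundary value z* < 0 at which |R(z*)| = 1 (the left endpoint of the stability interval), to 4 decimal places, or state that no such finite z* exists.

z* = -1.1483.

With y'=λy (z=hλ):
  k1=λy_n ⇒ h·k1=z·y_n;  k2=λ(1+19/20z)y_n ⇒ h·k2=z(1+19/20z)y_n
  y_{n+1}/y_n = 1 + 1/12z + 11/12z(1+19/20z) = 1 + z + 209/240z²
  R(z) = 1 + z + 209/240z².

Find x<0 with |R(x)|<1.
x=-1.21: |R|=1.0650
R=1: x+209/240x²=0 ⇒ x=−240/209=-1.1483; min R=1−1/(4·209/240)=0.7129>−1
Confirm numerically:
  x=-1.048: |R|=0.90844 <1
  x=-0.937: |R|=0.82756 <1
  x=-0.930: |R|=0.82318 <1
  x=-0.691: |R|=0.72481 <1
  x=-1.570: |R|=1.57652 >1
  x=-1.555: |R|=1.55070 >1
Stable set (-1.1483, 0).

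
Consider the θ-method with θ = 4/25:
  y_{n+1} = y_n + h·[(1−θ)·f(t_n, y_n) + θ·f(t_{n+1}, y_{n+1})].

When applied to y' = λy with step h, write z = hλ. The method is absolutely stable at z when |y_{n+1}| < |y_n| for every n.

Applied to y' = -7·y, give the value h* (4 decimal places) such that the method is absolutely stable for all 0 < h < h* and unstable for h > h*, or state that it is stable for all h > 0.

(-2.9412,0); λ=-7 ⇒ h* = (50/17)/7 = 0.4202.

On y'=λy, z=hλ:
  y_{n+1} = y_n + z·[21/25·y_n + 4/25·y_{n+1}] ⇒ (1 − 4/25z)y_{n+1} = (1 + 21/25z)y_n
  Hence R(z) = (1 + 21/25z)/(1 − 4/25z).

Need |R(x)|<1, x<0.
x=-0.58: |R|=0.4693
R=−1: 1+21/25x = −1+4/25x ⇒ -17/25x=2 ⇒ x=2/(-17/25)=-2.9412
Confirm numerically:
  x=-2.166: |R|=0.60854 <1
  x=-2.134: |R|=0.59083 <1
  x=-1.665: |R|=0.31475 <1
  x=-1.317: |R|=0.08778 <1
  x=-3.399: |R|=1.20165 >1
  x=-3.363: |R|=1.18649 >1
So |R|<1 on (-2.9412, 0).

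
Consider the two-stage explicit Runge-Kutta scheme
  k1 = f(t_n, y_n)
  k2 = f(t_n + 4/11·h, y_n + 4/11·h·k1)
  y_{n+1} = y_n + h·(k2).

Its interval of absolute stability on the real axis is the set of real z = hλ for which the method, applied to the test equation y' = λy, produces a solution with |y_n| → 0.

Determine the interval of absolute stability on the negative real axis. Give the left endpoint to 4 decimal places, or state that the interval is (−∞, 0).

Test eqn y'=λy, z=hλ:
  k1=λy_n ⇒ h·k1=z·y_n;  k2=λ(1+4/11z)y_n ⇒ h·k2=z(1+4/11z)y_n
  y_{n+1}/y_n = 1 + z(1+4/11z) = 1 + z + 4/11z²
  Hence R(z) = 1 + z + 4/11z².

Find x<0 with |R(x)|<1.
x=-1.49: |R|=0.3173
R=1: x+4/11x²=0 ⇒ x=−11/4=-2.7500; min R=1−1/(4·4/11)=0.3125>−1
Confirm numerically:
  x=-2.554: |R|=0.81797 <1
  x=-2.288: |R|=0.61562 <1
  x=-2.063: |R|=0.48463 <1
  x=-3.169: |R|=1.48284 >1
  x=-2.909: |R|=1.16819 >1
Stable set (-2.7500, 0).

(-2.7500, 0).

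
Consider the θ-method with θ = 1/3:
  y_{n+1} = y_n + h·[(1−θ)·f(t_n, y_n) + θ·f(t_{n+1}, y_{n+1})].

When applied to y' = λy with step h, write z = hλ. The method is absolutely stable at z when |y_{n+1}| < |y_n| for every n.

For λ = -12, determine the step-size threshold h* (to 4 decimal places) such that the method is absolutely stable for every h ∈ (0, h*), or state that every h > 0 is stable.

(-6.0000,0); λ=-12 ⇒ h* = (6)/12 = 0.5000.

With y'=λy (z=hλ):
  y_{n+1} = y_n + z·[2/3·y_n + 1/3·y_{n+1}] ⇒ (1 − 1/3z)y_{n+1} = (1 + 2/3z)y_n
  ⇒ R(z) = (1 + 2/3z)/(1 − 1/3z).

Need |R(x)|<1, x<0.
x=-1.46: |R|=0.0179
R=−1: 1+2/3x = −1+1/3x ⇒ -1/3x=2 ⇒ x=2/(-1/3)=-6.0000
Confirm numerically:
  x=-5.511: |R|=0.94254 <1
  x=-5.118: |R|=0.89135 <1
  x=-3.848: |R|=0.68575 <1
  x=-3.195: |R|=0.54722 <1
  x=-6.586: |R|=1.06113 >1
  x=-6.559: |R|=1.05848 >1
  x=-6.360: |R|=1.03846 >1
Interval (-6.0000, 0).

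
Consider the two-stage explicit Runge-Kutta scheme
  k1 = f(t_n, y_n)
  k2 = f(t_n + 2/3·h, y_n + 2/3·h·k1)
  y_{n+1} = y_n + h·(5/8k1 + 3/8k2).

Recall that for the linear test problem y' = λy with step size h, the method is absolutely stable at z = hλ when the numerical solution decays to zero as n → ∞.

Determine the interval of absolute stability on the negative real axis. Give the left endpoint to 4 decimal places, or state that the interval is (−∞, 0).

(-4.0000, 0).

On y'=λy, z=hλ:
  k1=λy_n ⇒ h·k1=z·y_n;  k2=λ(1+2/3z)y_n ⇒ h·k2=z(1+2/3z)y_n
  y_{n+1}/y_n = 1 + 5/8z + 3/8z(1+2/3z) = 1 + z + 1/4z²
  R(z) = 1 + z + 1/4z².

Find x<0 with |R(x)|<1.
x=-1.67: |R|=0.0272
R=1: x+1/4x²=0 ⇒ x=−4=-4.0000; min R=1−1/(4·1/4)=0.0000>−1
Confirm numerically:
  x=-2.913: |R|=0.20839 <1
  x=-2.593: |R|=0.08791 <1
  x=-2.192: |R|=0.00922 <1
  x=-4.392: |R|=1.43042 >1
  x=-4.222: |R|=1.23432 >1
Interval (-4.0000, 0).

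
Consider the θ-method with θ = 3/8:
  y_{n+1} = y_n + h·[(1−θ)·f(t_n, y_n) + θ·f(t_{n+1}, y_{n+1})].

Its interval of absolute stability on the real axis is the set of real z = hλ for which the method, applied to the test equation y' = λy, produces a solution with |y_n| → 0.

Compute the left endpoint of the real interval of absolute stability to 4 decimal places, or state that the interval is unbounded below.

With y'=λy (z=hλ):
  y_{n+1} = y_n + z·[5/8·y_n + 3/8·y_{n+1}] ⇒ (1 − 3/8z)y_{n+1} = (1 + 5/8z)y_n
  R(z) = (1 + 5/8z)/(1 − 3/8z).

Solve |R(x)|<1 on ℝ⁻.
x=-0.97: |R|=0.2887
R=−1: 1+5/8x = −1+3/8x ⇒ -1/4x=2 ⇒ x=2/(-1/4)=-8.0000
Confirm numerically:
  x=-7.852: |R|=0.99062 <1
  x=-7.010: |R|=0.93179 <1
  x=-6.217: |R|=0.86620 <1
  x=-8.395: |R|=1.02381 >1
  x=-8.049: |R|=1.00305 >1
  x=-8.024: |R|=1.00150 >1
So |R|<1 on (-8.0000, 0).

left endpoint -8.0000.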